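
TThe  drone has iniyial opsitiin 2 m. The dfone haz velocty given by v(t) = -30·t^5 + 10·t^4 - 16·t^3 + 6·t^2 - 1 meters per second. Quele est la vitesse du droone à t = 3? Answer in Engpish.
We have velocity v(t) = -30·t^5 + 10·t^4 - 16·t^3 + 6·t^2 - 1. Substituting t = 3: v(3) = -6859.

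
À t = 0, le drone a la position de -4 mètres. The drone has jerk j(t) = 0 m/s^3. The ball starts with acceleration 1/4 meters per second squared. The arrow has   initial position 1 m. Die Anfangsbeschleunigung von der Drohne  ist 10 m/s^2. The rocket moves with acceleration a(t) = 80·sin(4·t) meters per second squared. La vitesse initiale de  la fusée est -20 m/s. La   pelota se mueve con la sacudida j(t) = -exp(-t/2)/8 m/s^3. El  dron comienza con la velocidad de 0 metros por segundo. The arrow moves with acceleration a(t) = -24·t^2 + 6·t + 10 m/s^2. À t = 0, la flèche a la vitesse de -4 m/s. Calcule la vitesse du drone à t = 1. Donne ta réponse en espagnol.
Partiendo de la sacudida j(t) = 0, tomamos 2 antiderivadas. La integral de la sacudida es la aceleración. Usando a(0) = 10, obtenemos a(t) = 10. Tomando ∫a(t)dt y aplicando v(0) = 0, encontramos v(t) = 10·t. Tenemos la velocidad v(t) = 10·t. Sustituyendo t = 1: v(1) = 10.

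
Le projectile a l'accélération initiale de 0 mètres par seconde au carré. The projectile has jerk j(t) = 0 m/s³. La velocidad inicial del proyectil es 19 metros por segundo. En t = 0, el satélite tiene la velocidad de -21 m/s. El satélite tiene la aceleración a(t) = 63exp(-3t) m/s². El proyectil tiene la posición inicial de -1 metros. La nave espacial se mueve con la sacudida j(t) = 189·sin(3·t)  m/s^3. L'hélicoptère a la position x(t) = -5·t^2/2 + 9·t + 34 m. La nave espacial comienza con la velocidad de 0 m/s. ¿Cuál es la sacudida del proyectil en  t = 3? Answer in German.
Mit j(t) = 0 und Einsetzen von t = 3, finden wir j = 0.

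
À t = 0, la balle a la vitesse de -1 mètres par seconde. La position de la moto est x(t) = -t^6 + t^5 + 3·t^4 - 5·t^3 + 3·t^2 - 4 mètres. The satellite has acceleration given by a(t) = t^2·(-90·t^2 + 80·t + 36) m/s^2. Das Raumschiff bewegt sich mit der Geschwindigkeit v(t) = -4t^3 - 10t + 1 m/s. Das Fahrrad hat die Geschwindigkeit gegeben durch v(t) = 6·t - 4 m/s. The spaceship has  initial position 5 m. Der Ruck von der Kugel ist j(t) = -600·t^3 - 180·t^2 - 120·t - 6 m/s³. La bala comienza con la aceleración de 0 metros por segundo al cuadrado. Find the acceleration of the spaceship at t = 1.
We must differentiate our velocity equation v(t) = -4·t^3 - 10·t + 1 1 time. Differentiating velocity, we get acceleration: a(t) = -12·t^2 - 10. We have acceleration a(t) = -12·t^2 - 10. Substituting t = 1: a(1) = -22.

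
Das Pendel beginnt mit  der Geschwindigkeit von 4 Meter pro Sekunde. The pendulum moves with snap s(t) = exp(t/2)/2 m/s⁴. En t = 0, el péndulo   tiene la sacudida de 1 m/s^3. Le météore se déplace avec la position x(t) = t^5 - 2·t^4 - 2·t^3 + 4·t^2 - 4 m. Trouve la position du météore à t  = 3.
Nous avons la position x(t) = t^5 - 2·t^4 - 2·t^3 + 4·t^2 - 4. En substituant t = 3: x(3) = 59.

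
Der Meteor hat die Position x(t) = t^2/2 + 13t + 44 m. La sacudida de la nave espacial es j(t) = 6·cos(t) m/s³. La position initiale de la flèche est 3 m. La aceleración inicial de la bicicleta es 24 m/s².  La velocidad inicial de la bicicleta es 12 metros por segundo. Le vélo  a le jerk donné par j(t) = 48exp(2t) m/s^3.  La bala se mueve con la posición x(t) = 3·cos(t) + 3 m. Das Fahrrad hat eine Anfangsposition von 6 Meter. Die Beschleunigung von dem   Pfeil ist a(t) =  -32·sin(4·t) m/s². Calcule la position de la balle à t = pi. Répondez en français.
En utilisant x(t) = 3·cos(t) + 3 et en substituant t = pi, nous trouvons x = 0.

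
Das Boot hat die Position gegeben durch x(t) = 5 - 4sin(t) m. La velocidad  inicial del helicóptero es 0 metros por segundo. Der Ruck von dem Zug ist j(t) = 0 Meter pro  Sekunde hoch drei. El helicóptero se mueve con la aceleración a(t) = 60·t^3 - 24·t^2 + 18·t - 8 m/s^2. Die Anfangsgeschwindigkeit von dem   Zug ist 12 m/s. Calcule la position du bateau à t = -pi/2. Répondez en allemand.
Mit x(t) = 5 - 4·sin(t) und Einsetzen von t = -pi/2, finden wir x = 9.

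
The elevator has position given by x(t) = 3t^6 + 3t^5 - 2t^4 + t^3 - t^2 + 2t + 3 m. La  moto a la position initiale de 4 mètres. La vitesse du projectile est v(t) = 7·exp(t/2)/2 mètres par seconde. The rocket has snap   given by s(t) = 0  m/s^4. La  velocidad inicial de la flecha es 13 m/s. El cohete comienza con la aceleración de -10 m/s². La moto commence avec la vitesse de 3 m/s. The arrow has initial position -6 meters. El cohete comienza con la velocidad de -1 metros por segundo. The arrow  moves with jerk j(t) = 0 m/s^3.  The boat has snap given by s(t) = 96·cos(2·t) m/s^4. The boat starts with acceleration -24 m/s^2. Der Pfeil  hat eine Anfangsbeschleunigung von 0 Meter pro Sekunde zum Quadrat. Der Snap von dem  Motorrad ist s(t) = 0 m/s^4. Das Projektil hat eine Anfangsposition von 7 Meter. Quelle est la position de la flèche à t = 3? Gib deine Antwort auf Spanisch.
Para resolver esto, necesitamos tomar 3 antiderivadas de nuestra ecuación de la sacudida j(t) = 0. La integral de la sacudida es la aceleración. Usando a(0) = 0, obtenemos a(t) = 0. La antiderivada de la aceleración, con v(0) = 13, da la velocidad: v(t) = 13. La antiderivada de la velocidad es la posición. Usando x(0) = -6, obtenemos x(t) = 13·t - 6. Tenemos la posición x(t) = 13·t - 6. Sustituyendo t = 3: x(3) = 33.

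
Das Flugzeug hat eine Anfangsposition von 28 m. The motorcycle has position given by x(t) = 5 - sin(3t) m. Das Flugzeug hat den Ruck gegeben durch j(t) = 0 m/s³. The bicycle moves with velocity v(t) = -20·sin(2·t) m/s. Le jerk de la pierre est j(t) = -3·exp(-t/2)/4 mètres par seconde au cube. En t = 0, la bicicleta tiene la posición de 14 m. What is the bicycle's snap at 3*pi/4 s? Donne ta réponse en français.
Nous devons dériver notre équation de la vitesse v(t) = -20·sin(2·t) 3 fois. En dérivant la vitesse, nous obtenons l'accélération: a(t) = -40·cos(2·t). La dérivée de l'accélération donne le jerk: j(t) = 80·sin(2·t). En prenant d/dt de j(t), nous trouvons s(t) = 160·cos(2·t). Nous avons le snap s(t) = 160·cos(2·t). En substituant t = 3*pi/4: s(3*pi/4) = 0.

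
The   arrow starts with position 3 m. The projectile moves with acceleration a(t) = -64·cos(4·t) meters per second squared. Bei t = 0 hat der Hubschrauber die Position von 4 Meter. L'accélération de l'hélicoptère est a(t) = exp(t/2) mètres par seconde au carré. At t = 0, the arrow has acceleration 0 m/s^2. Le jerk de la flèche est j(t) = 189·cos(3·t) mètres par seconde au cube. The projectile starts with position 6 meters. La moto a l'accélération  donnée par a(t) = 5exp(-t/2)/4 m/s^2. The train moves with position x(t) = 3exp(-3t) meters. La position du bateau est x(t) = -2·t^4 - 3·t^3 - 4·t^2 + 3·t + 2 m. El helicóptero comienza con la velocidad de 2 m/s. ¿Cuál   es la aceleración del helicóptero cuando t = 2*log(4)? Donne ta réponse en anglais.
Using a(t) = exp(t/2) and substituting t = 2*log(4), we find a = 4.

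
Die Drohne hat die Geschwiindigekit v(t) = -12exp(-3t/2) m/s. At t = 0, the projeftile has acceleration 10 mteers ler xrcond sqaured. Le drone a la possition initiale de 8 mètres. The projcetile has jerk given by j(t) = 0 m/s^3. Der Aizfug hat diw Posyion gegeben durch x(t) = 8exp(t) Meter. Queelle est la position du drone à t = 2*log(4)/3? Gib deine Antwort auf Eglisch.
We need to integrate our velocity equation v(t) = -12·exp(-3·t/2) 1 time. Taking ∫v(t)dt and applying x(0) = 8, we find x(t) = 8·exp(-3·t/2). We have position x(t) = 8·exp(-3·t/2). Substituting t = 2*log(4)/3: x(2*log(4)/3) = 2.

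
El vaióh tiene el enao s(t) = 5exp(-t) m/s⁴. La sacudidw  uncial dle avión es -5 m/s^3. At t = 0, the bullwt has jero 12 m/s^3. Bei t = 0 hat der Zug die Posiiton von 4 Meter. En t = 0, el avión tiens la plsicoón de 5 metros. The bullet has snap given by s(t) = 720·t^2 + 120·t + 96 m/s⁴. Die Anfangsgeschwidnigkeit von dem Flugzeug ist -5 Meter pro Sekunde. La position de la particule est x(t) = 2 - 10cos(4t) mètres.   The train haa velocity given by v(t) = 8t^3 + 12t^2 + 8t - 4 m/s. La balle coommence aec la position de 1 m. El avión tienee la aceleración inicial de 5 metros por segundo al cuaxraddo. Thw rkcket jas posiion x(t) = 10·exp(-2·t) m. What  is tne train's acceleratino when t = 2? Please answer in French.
Nous devons dériver notre équation de la vitesse v(t) = 8·t^3 + 12·t^2 + 8·t - 4 1 fois. La dérivée de la vitesse donne l'accélération: a(t) = 24·t^2 + 24·t + 8. En utilisant a(t) = 24·t^2 + 24·t + 8 et en substituant t = 2, nous trouvons a = 152.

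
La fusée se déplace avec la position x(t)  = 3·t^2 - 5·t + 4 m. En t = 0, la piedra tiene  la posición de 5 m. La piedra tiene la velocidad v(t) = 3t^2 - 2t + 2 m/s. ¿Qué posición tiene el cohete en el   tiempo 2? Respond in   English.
From the given position equation x(t) = 3·t^2 - 5·t + 4, we substitute t = 2 to get x = 6.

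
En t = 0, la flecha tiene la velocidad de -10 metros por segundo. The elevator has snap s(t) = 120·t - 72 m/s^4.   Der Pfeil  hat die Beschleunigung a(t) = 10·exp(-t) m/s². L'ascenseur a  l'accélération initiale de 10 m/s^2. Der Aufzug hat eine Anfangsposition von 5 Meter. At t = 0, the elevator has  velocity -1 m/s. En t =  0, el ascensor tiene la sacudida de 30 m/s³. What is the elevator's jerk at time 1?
To find the answer, we compute 1 antiderivative of s(t) = 120·t - 72. Taking ∫s(t)dt and applying j(0) = 30, we find j(t) = 60·t^2 - 72·t + 30. We have jerk j(t) = 60·t^2 - 72·t + 30. Substituting t = 1: j(1) = 18.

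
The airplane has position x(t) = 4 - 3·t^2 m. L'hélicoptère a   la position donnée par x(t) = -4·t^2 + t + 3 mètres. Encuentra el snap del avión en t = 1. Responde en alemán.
Um dies zu lösen, müssen wir 4 Ableitungen unserer Gleichung für die Position x(t) = 4 - 3·t^2 nehmen. Mit d/dt von x(t) finden wir v(t) = -6·t. Die Ableitung von der Geschwindigkeit ergibt die Beschleunigung: a(t) = -6. Mit d/dt von a(t) finden wir j(t) = 0. Die Ableitung von dem Ruck ergibt den Snap: s(t) = 0. Aus der Gleichung für den Snap s(t) = 0, setzen wir t = 1 ein und erhalten s = 0.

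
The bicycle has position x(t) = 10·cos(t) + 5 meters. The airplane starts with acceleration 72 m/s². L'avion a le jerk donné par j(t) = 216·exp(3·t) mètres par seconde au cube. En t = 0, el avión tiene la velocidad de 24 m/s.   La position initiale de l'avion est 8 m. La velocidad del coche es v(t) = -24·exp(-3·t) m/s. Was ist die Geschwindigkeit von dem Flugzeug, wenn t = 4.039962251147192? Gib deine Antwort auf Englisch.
To find the answer, we compute 2 integrals of j(t) = 216·exp(3·t). The integral of jerk is acceleration. Using a(0) = 72, we get a(t) = 72·exp(3·t). The integral of acceleration is velocity. Using v(0) = 24, we get v(t) = 24·exp(3·t). From the given velocity equation v(t) = 24·exp(3·t), we substitute t = 4.039962251147192 to get v = 4403633.63311284.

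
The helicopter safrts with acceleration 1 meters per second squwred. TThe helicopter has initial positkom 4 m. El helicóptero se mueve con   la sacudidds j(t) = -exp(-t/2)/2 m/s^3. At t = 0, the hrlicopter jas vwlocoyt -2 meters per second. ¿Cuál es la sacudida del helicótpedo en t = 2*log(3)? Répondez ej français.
De l'équation du jerk j(t) = -exp(-t/2)/2, nous substituons t = 2*log(3) pour obtenir j = -1/6.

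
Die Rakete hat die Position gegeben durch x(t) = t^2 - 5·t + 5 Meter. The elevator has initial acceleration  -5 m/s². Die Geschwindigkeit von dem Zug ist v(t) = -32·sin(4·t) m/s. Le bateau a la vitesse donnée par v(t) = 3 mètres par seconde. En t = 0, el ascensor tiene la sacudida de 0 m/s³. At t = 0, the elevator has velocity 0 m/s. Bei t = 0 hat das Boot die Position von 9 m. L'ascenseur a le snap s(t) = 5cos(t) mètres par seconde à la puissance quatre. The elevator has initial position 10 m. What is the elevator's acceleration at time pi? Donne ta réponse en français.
Nous devons intégrer notre équation du snap s(t) = 5·cos(t) 2 fois. En prenant ∫s(t)dt et en appliquant j(0) = 0, nous trouvons j(t) = 5·sin(t). L'intégrale du jerk, avec a(0) = -5, donne l'accélération: a(t) = -5·cos(t). Nous avons l'accélération a(t) = -5·cos(t). En substituant t = pi: a(pi) = 5.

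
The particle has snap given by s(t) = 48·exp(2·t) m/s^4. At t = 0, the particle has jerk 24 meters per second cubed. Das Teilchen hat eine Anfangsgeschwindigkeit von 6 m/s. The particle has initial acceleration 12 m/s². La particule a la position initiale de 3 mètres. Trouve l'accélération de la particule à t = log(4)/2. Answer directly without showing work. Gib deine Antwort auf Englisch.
The answer is 48.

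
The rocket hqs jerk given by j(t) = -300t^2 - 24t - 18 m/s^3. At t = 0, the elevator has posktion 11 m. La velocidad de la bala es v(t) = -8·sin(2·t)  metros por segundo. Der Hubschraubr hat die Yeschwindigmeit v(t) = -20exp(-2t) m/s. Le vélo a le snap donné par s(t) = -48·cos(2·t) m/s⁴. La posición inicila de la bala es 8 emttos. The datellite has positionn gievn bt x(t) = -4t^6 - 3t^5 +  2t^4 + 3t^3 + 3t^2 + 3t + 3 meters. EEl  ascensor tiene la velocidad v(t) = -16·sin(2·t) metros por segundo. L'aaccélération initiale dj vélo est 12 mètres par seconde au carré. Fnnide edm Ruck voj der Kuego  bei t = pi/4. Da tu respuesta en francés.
Pour résoudre ceci, nous devons prendre 2 dérivées de notre équation de la vitesse v(t) = -8·sin(2·t). En prenant d/dt de v(t), nous trouvons a(t) = -16·cos(2·t). La dérivée de l'accélération donne le jerk: j(t) = 32·sin(2·t). En utilisant j(t) = 32·sin(2·t) et en substituant t = pi/4, nous trouvons j = 32.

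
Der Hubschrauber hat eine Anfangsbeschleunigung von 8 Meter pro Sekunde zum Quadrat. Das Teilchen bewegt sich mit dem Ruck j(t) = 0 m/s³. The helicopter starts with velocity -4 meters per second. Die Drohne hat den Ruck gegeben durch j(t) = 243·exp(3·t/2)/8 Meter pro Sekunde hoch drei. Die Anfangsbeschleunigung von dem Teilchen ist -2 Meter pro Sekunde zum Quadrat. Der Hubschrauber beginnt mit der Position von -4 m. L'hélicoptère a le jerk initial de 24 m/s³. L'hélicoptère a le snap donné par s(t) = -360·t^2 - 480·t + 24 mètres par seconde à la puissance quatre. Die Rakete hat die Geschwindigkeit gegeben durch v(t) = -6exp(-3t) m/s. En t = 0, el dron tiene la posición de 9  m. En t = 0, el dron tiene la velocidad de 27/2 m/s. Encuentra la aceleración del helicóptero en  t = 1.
Para resolver esto, necesitamos tomar 2 integrales de nuestra ecuación del snap s(t) = -360·t^2 - 480·t + 24. Tomando ∫s(t)dt y aplicando j(0) = 24, encontramos j(t) = -120·t^3 - 240·t^2 + 24·t + 24. Tomando ∫j(t)dt y aplicando a(0) = 8, encontramos a(t) = -30·t^4 - 80·t^3 + 12·t^2 + 24·t + 8. Usando a(t) = -30·t^4 - 80·t^3 + 12·t^2 + 24·t + 8 y sustituyendo t = 1, encontramos a = -66.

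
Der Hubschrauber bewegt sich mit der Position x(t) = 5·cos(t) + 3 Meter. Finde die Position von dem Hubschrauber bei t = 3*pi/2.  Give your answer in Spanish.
De la ecuación de la posición x(t) = 5·cos(t) + 3, sustituimos t = 3*pi/2 para obtener x = 3.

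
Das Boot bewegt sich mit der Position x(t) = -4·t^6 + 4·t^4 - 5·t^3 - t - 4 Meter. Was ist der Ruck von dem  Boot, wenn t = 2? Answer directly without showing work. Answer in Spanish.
La respuesta es -3678.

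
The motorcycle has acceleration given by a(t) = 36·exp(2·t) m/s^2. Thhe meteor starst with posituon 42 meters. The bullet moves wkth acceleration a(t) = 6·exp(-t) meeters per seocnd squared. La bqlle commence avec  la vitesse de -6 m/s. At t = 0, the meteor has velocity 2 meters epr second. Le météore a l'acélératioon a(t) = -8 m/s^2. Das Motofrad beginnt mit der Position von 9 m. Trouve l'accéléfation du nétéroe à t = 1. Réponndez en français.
En utilisant a(t) = -8 et en substituant t = 1, nous trouvons a = -8.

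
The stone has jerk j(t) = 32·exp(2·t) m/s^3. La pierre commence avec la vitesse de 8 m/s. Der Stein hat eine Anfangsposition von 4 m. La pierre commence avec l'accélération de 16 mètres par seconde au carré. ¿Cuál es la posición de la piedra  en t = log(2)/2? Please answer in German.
Wir müssen unsere Gleichung für den Ruck j(t) = 32·exp(2·t) 3-mal integrieren. Mit ∫j(t)dt und Anwendung von a(0) = 16, finden wir a(t) = 16·exp(2·t). Durch Integration von der Beschleunigung und Verwendung der Anfangsbedingung v(0) = 8, erhalten wir v(t) = 8·exp(2·t). Mit ∫v(t)dt und Anwendung von x(0) = 4, finden wir x(t) = 4·exp(2·t). Aus der Gleichung für die Position x(t) = 4·exp(2·t), setzen wir t = log(2)/2 ein und erhalten x = 8.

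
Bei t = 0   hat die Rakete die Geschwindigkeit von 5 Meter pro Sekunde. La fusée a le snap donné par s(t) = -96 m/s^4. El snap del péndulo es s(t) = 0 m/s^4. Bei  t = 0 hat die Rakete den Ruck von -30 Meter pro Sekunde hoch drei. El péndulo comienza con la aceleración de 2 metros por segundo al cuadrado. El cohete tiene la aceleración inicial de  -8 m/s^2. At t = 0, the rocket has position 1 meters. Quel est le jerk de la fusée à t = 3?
En partant du snap s(t) = -96, nous prenons 1 primitive. La primitive du snap, avec j(0) = -30, donne le jerk: j(t) = -96·t - 30. En utilisant j(t) = -96·t - 30 et en substituant t = 3, nous trouvons j = -318.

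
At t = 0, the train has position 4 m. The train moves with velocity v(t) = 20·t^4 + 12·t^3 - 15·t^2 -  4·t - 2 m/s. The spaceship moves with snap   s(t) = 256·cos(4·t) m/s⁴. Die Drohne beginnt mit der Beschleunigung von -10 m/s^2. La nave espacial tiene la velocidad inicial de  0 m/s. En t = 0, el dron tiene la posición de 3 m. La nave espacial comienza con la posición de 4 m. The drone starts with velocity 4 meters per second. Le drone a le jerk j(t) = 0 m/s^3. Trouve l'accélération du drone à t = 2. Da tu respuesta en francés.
Nous devons intégrer notre équation du jerk j(t) = 0 1 fois. En prenant ∫j(t)dt et en appliquant a(0) = -10, nous trouvons a(t) = -10. Nous avons l'accélération a(t) = -10. En substituant t = 2: a(2) = -10.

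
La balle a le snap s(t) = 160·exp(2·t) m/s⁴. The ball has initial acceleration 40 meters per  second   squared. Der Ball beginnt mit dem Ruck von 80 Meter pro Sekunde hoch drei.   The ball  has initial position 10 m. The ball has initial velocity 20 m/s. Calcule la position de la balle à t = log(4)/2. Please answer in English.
We must find the antiderivative of our snap equation s(t) = 160·exp(2·t) 4 times. Integrating snap and using the initial condition j(0) = 80, we get j(t) = 80·exp(2·t). Finding the integral of j(t) and using a(0) = 40: a(t) = 40·exp(2·t). Integrating acceleration and using the initial condition v(0) = 20, we get v(t) = 20·exp(2·t). The integral of velocity is position. Using x(0) = 10, we get x(t) = 10·exp(2·t). From the given position equation x(t) = 10·exp(2·t), we substitute t = log(4)/2 to get x = 40.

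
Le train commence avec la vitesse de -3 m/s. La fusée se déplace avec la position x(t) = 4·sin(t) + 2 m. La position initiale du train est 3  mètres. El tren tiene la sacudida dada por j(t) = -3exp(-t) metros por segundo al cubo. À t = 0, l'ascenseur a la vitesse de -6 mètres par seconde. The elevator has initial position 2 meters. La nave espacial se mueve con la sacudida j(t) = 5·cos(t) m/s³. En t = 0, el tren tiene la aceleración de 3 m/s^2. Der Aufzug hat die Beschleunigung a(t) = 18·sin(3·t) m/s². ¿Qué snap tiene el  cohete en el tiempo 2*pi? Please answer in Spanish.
Para resolver esto, necesitamos tomar 4 derivadas de nuestra ecuación de la posición x(t) = 4·sin(t) + 2. La derivada de la posición da la velocidad: v(t) = 4·cos(t). Derivando la velocidad, obtenemos la aceleración: a(t) = -4·sin(t). La derivada de la aceleración da la sacudida: j(t) = -4·cos(t). Derivando la sacudida, obtenemos el snap: s(t) = 4·sin(t). Tenemos el snap s(t) = 4·sin(t). Sustituyendo t = 2*pi: s(2*pi) = 0.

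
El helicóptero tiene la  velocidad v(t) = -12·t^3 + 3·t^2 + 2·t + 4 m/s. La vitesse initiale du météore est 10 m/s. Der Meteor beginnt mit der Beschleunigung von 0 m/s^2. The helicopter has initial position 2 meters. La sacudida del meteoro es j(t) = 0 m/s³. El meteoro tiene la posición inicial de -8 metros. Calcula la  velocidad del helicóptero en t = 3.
De la ecuación de la velocidad v(t) = -12·t^3 + 3·t^2 + 2·t + 4, sustituimos t = 3 para obtener v = -287.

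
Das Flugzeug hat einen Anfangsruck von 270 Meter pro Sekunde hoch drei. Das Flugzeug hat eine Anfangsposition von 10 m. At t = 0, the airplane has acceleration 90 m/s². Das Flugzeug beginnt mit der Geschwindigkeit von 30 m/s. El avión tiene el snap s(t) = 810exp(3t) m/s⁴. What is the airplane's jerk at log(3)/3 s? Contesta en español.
Partiendo del snap s(t) = 810·exp(3·t), tomamos 1 antiderivada. Integrando el snap y usando la condición inicial j(0) = 270, obtenemos j(t) = 270·exp(3·t). Usando j(t) = 270·exp(3·t) y sustituyendo t = log(3)/3, encontramos j = 810.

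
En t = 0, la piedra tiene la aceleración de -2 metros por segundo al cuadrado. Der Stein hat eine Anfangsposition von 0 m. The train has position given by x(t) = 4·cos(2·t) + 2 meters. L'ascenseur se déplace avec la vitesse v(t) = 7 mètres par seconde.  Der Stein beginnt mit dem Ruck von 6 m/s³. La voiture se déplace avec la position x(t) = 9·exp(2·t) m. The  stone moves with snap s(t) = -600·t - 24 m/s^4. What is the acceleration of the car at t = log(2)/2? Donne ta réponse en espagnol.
Debemos derivar nuestra ecuación de la posición x(t) = 9·exp(2·t) 2 veces. La derivada de la posición da la velocidad: v(t) = 18·exp(2·t). Derivando la velocidad, obtenemos la aceleración: a(t) = 36·exp(2·t). De la ecuación de la aceleración a(t) = 36·exp(2·t), sustituimos t = log(2)/2 para obtener a = 72.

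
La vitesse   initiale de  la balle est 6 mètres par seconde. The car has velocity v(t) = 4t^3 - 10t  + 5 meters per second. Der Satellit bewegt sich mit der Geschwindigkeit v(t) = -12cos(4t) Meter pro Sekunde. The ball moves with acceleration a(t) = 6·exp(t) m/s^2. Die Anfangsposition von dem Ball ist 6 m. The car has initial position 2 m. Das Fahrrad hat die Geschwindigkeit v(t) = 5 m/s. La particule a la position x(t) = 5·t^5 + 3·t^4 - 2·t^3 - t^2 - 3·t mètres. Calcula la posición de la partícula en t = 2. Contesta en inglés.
From the given position equation x(t) = 5·t^5 + 3·t^4 - 2·t^3 - t^2 - 3·t, we substitute t = 2 to get x = 182.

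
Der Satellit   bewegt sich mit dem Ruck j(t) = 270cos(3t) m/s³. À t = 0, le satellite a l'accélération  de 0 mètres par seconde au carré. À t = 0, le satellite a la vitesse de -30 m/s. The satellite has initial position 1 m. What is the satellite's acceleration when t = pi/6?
We need to integrate our jerk equation j(t) = 270·cos(3·t) 1 time. The integral of jerk, with a(0) = 0, gives acceleration: a(t) = 90·sin(3·t). We have acceleration a(t) = 90·sin(3·t). Substituting t = pi/6: a(pi/6) = 90.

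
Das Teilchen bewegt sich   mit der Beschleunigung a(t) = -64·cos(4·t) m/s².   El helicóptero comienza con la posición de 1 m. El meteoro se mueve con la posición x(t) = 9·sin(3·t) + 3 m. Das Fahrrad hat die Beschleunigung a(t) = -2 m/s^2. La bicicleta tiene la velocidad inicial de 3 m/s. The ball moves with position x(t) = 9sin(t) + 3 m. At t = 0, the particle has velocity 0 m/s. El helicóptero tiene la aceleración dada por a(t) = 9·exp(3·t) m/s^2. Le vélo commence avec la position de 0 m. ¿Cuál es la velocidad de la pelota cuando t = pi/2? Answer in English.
We must differentiate our position equation x(t) = 9·sin(t) + 3 1 time. Differentiating position, we get velocity: v(t) = 9·cos(t). From the given velocity equation v(t) = 9·cos(t), we substitute t = pi/2 to get v = 0.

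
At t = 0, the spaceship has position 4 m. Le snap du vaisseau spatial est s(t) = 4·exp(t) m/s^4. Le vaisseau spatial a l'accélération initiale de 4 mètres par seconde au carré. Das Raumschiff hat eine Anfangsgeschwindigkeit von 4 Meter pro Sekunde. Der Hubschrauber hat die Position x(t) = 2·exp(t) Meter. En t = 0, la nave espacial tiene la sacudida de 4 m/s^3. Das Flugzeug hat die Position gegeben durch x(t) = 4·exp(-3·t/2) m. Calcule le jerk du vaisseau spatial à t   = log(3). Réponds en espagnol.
Para resolver esto, necesitamos tomar 1 integral de nuestra ecuación del snap s(t) = 4·exp(t). La antiderivada del snap, con j(0) = 4, da la sacudida: j(t) = 4·exp(t). Usando j(t) = 4·exp(t) y sustituyendo t = log(3), encontramos j = 12.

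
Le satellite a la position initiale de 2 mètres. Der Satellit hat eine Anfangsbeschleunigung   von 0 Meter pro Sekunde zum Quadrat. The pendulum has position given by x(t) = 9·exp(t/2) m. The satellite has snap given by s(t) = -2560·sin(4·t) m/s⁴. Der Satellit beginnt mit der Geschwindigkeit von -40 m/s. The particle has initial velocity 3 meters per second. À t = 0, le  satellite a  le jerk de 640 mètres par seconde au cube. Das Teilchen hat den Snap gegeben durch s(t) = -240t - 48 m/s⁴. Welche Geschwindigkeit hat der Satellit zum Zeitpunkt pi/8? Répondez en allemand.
Ausgehend von dem Snap s(t) = -2560·sin(4·t), nehmen wir 3 Integrale. Die Stammfunktion von dem Snap ist der Ruck. Mit j(0) = 640 erhalten wir j(t) = 640·cos(4·t). Mit ∫j(t)dt und Anwendung von a(0) = 0, finden wir a(t) = 160·sin(4·t). Mit ∫a(t)dt und Anwendung von v(0) = -40, finden wir v(t) = -40·cos(4·t). Mit v(t) = -40·cos(4·t) und Einsetzen von t = pi/8, finden wir v = 0.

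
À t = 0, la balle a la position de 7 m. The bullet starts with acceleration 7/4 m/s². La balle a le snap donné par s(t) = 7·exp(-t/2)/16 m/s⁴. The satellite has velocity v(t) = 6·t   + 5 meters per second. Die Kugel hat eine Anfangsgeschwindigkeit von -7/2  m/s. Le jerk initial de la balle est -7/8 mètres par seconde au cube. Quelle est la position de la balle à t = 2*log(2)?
Nous devons intégrer notre équation du snap s(t) = 7·exp(-t/2)/16 4 fois. L'intégrale du snap, avec j(0) = -7/8, donne le jerk: j(t) = -7·exp(-t/2)/8. L'intégrale du jerk est l'accélération. En utilisant a(0) = 7/4, nous obtenons a(t) = 7·exp(-t/2)/4. L'intégrale de l'accélération est la vitesse. En utilisant v(0) = -7/2, nous obtenons v(t) = -7·exp(-t/2)/2. En intégrant la vitesse et en utilisant la condition initiale x(0) = 7, nous obtenons x(t) = 7·exp(-t/2). Nous avons la position x(t) = 7·exp(-t/2). En substituant t = 2*log(2): x(2*log(2)) = 7/2.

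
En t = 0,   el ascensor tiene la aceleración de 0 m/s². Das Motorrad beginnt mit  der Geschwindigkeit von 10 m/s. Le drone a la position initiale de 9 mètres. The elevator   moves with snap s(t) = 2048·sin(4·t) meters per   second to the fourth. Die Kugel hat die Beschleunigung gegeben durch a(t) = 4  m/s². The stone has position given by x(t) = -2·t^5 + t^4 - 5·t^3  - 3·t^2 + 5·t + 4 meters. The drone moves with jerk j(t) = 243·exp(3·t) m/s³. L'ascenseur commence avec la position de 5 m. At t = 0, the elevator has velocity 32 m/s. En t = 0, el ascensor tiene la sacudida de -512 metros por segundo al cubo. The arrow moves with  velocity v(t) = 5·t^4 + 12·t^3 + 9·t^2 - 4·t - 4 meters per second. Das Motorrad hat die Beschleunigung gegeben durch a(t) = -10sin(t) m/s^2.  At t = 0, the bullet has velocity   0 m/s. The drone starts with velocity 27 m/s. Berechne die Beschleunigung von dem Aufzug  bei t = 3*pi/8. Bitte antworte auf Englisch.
To solve this, we need to take 2 antiderivatives of our snap equation s(t) = 2048·sin(4·t). Taking ∫s(t)dt and applying j(0) = -512, we find j(t) = -512·cos(4·t). Integrating jerk and using the initial condition a(0) = 0, we get a(t) = -128·sin(4·t). From the given acceleration equation a(t) = -128·sin(4·t), we substitute t = 3*pi/8 to get a = 128.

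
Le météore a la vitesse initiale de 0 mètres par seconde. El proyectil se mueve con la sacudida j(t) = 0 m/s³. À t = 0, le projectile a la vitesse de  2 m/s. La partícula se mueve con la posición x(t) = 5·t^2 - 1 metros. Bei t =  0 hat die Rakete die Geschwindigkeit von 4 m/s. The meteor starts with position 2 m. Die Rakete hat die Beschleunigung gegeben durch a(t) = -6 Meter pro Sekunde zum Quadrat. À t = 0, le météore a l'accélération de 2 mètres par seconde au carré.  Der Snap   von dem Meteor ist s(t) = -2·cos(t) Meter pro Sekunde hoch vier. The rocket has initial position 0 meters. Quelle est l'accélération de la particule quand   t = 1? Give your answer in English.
We must differentiate our position equation x(t) = 5·t^2 - 1 2 times. Taking d/dt of x(t), we find v(t) = 10·t. Differentiating velocity, we get acceleration: a(t) = 10. Using a(t) = 10 and substituting t = 1, we find a = 10.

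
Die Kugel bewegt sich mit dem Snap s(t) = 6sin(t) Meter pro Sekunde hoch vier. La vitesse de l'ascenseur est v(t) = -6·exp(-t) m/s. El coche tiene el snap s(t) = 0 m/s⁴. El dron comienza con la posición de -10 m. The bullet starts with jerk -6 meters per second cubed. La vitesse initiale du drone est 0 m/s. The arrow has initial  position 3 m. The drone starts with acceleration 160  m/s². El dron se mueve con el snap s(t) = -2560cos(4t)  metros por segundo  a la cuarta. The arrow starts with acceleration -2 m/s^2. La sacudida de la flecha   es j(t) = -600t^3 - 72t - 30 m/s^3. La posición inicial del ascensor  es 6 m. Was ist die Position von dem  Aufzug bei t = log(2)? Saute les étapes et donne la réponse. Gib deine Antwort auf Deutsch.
Die Antwort ist 3.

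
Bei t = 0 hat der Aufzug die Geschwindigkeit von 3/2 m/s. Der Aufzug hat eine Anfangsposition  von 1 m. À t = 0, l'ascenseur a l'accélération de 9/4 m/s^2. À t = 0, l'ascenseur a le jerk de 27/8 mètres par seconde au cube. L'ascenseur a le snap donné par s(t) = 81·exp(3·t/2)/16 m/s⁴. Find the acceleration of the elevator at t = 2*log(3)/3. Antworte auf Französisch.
Nous devons intégrer notre équation du snap s(t) = 81·exp(3·t/2)/16 2 fois. L'intégrale du snap, avec j(0) = 27/8, donne le jerk: j(t) = 27·exp(3·t/2)/8. En prenant ∫j(t)dt et en appliquant a(0) = 9/4, nous trouvons a(t) = 9·exp(3·t/2)/4. Nous avons l'accélération a(t) = 9·exp(3·t/2)/4. En substituant t = 2*log(3)/3: a(2*log(3)/3) = 27/4.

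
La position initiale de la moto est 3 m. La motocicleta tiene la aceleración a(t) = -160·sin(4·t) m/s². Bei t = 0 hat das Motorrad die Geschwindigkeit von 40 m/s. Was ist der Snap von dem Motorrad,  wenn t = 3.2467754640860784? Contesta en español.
Partiendo de la aceleración a(t) = -160·sin(4·t), tomamos 2 derivadas. La derivada de la aceleración da la sacudida: j(t) = -640·cos(4·t). Tomando d/dt de j(t), encontramos s(t) = 2560·sin(4·t). De la ecuación del snap s(t) = 2560·sin(4·t), sustituimos t = 3.2467754640860784 para obtener s = 1045.57576435613.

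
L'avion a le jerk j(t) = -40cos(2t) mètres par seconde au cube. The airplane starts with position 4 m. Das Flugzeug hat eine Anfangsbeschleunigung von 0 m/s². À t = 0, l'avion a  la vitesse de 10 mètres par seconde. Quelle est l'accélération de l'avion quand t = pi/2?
Pour résoudre ceci, nous devons prendre 1 intégrale de notre équation du jerk j(t) = -40·cos(2·t). En intégrant le jerk et en utilisant la condition initiale a(0) = 0, nous obtenons a(t) = -20·sin(2·t). De l'équation de l'accélération a(t) = -20·sin(2·t), nous substituons t = pi/2 pour obtenir a = 0.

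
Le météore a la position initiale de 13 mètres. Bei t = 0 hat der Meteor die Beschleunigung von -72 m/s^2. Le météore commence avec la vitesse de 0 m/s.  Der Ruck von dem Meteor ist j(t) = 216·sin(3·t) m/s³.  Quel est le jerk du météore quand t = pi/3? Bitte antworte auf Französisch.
De l'équation du jerk j(t) = 216·sin(3·t), nous substituons t = pi/3 pour obtenir j = 0.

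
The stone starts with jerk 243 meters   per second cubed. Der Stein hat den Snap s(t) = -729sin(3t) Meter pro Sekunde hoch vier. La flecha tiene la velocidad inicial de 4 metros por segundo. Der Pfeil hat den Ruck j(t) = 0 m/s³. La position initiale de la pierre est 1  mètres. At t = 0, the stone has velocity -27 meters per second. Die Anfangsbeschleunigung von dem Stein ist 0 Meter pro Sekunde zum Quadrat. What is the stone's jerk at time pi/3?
To find the answer, we compute 1 antiderivative of s(t) = -729·sin(3·t). Finding the integral of s(t) and using j(0) = 243: j(t) = 243·cos(3·t). We have jerk j(t) = 243·cos(3·t). Substituting t = pi/3: j(pi/3) = -243.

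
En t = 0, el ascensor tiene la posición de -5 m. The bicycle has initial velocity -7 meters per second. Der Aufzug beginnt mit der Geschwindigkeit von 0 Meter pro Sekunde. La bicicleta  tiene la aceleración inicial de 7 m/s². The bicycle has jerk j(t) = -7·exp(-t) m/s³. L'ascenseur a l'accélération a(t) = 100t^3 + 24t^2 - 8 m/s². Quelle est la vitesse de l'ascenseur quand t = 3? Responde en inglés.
We must find the integral of our acceleration equation a(t) = 100·t^3 + 24·t^2 - 8 1 time. Finding the integral of a(t) and using v(0) = 0: v(t) = t·(25·t^3 + 8·t^2 - 8). We have velocity v(t) = t·(25·t^3 + 8·t^2 - 8). Substituting t = 3: v(3) = 2217.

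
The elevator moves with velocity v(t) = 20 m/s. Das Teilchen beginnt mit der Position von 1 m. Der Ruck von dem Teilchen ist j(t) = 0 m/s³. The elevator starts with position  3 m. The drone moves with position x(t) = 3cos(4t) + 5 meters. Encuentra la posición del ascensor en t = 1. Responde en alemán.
Wir müssen das Integral unserer Gleichung für die Geschwindigkeit v(t) = 20 1-mal finden. Die Stammfunktion von der Geschwindigkeit, mit x(0) = 3, ergibt die Position: x(t) = 20·t + 3. Mit x(t) = 20·t + 3 und Einsetzen von t = 1, finden wir x = 23.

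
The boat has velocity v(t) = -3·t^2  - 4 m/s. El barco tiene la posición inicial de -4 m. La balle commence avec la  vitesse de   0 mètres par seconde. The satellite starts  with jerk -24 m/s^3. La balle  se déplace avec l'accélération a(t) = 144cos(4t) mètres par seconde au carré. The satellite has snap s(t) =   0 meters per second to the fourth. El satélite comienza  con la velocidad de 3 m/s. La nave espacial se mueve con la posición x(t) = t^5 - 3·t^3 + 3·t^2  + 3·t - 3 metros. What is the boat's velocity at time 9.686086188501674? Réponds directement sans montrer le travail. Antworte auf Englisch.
The velocity at t = 9.686086188501674 is v = -285.460796953249.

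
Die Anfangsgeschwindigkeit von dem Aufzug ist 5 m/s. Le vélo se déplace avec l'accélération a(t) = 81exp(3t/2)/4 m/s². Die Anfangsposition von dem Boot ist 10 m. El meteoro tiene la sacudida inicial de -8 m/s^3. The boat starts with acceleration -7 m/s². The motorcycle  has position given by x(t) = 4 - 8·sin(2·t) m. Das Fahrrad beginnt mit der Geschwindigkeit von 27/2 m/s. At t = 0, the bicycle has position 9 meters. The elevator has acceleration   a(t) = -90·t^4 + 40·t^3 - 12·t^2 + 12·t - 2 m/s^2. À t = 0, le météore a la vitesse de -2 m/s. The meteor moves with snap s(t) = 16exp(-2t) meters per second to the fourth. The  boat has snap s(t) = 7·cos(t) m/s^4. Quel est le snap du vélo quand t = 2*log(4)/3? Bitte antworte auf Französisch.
Pour résoudre ceci, nous devons prendre 2 dérivées de notre équation de l'accélération a(t) = 81·exp(3·t/2)/4. En prenant d/dt de a(t), nous trouvons j(t) = 243·exp(3·t/2)/8. En prenant d/dt de j(t), nous trouvons s(t) = 729·exp(3·t/2)/16. De l'équation du snap s(t) = 729·exp(3·t/2)/16, nous substituons t = 2*log(4)/3 pour obtenir s = 729/4.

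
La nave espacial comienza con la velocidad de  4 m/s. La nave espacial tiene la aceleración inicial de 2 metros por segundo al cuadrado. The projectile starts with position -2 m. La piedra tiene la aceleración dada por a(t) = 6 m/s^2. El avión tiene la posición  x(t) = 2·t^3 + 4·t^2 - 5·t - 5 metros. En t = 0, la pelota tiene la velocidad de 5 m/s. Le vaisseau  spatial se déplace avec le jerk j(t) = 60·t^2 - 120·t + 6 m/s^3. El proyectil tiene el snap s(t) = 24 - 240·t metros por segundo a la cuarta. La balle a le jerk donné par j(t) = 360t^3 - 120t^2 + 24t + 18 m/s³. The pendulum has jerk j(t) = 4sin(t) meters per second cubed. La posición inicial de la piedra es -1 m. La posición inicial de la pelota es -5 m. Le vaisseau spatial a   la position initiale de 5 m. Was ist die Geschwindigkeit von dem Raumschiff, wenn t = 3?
Wir müssen die Stammfunktion unserer Gleichung für den Ruck j(t) = 60·t^2 - 120·t + 6 2-mal finden. Das Integral von dem Ruck, mit a(0) = 2, ergibt die Beschleunigung: a(t) = 20·t^3 - 60·t^2 + 6·t + 2. Die Stammfunktion von der Beschleunigung ist die Geschwindigkeit. Mit v(0) = 4 erhalten wir v(t) = 5·t^4 - 20·t^3 + 3·t^2 + 2·t + 4. Wir haben die Geschwindigkeit v(t) = 5·t^4 - 20·t^3 + 3·t^2 + 2·t + 4. Durch Einsetzen von t = 3: v(3) = -98.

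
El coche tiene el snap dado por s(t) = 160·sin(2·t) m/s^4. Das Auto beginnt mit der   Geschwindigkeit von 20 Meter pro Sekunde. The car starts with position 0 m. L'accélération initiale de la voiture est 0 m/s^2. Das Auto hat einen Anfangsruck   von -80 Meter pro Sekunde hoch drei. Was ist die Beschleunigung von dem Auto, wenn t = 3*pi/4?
Um dies zu lösen, müssen wir 2 Stammfunktionen unserer Gleichung für den Snap s(t) = 160·sin(2·t) finden. Durch Integration von dem Snap und Verwendung der Anfangsbedingung j(0) = -80, erhalten wir j(t) = -80·cos(2·t). Mit ∫j(t)dt und Anwendung von a(0) = 0, finden wir a(t) = -40·sin(2·t). Mit a(t) = -40·sin(2·t) und Einsetzen von t = 3*pi/4, finden wir a = 40.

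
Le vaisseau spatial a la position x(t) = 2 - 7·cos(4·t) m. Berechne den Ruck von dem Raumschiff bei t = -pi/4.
Um dies zu lösen, müssen wir 3 Ableitungen unserer Gleichung für die Position x(t) = 2 - 7·cos(4·t) nehmen. Durch Ableiten von der Position erhalten wir die Geschwindigkeit: v(t) = 28·sin(4·t). Die Ableitung von der Geschwindigkeit ergibt die Beschleunigung: a(t) = 112·cos(4·t). Durch Ableiten von der Beschleunigung erhalten wir den Ruck: j(t) = -448·sin(4·t). Aus der Gleichung für den Ruck j(t) = -448·sin(4·t), setzen wir t = -pi/4 ein und erhalten j = 0.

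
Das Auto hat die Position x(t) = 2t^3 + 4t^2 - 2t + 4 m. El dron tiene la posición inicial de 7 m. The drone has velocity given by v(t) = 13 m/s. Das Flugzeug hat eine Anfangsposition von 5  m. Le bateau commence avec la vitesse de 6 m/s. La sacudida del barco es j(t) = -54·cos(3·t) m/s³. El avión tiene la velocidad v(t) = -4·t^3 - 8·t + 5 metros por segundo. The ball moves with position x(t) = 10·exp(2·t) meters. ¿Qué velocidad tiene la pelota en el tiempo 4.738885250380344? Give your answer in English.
Starting from position x(t) = 10·exp(2·t), we take 1 derivative. Differentiating position, we get velocity: v(t) = 20·exp(2·t). We have velocity v(t) = 20·exp(2·t). Substituting t = 4.738885250380344: v(4.738885250380344) = 261320.466550690.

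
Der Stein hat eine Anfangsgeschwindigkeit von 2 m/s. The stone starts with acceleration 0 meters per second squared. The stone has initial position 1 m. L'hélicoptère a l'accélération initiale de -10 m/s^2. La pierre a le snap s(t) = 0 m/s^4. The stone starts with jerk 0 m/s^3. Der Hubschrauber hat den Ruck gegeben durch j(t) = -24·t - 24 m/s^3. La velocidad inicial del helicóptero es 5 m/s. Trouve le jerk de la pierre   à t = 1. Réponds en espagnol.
Necesitamos integrar nuestra ecuación del snap s(t) = 0 1 vez. La integral del snap, con j(0) = 0, da la sacudida: j(t) = 0. Usando j(t) = 0 y sustituyendo t = 1, encontramos j = 0.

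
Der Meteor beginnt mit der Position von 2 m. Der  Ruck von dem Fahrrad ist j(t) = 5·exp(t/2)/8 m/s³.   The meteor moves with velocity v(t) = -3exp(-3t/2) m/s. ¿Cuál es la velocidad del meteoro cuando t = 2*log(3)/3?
De la ecuación de la velocidad v(t) = -3·exp(-3·t/2), sustituimos t = 2*log(3)/3 para obtener v = -1.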